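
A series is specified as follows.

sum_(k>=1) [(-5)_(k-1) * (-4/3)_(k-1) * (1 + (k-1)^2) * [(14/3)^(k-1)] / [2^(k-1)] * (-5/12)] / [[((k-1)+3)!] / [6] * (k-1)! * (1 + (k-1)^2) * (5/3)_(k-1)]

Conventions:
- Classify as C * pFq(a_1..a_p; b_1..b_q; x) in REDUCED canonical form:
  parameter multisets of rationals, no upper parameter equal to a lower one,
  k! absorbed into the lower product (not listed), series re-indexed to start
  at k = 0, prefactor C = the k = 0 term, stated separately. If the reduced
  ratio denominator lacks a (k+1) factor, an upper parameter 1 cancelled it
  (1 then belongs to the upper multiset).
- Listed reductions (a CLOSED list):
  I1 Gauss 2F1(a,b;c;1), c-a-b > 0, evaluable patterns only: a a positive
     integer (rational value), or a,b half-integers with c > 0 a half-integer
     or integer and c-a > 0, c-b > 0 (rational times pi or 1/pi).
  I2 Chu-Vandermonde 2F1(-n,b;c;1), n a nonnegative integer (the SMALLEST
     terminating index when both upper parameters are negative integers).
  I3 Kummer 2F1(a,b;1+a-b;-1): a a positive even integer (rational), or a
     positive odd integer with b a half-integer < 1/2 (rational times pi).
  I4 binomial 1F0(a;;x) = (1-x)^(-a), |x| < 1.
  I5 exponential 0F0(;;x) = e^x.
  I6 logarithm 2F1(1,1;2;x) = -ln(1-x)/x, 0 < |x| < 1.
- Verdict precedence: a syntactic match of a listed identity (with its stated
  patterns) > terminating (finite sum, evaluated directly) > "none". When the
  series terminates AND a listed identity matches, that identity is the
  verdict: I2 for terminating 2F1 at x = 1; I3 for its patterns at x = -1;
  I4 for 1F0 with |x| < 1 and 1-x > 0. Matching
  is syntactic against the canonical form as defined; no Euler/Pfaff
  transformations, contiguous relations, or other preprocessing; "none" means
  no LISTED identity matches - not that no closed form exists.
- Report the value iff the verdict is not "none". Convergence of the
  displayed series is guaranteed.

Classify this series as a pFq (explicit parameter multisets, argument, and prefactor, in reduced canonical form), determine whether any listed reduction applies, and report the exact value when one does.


Key observation: from the first term -5/12: the two k-th powers (C = -5/12) combine into one argument.
Ratio: r(k) = (7/3) * (k-5) (k-4/3) / [(k+5/3) (k+4) (k+1)] - poly over poly, x = (7/3) from leading terms; C = -5/12 at k = 0.

This is -5/12 * 2F2(-5, -4/3; 5/3, 4; 7/3) in reduced canonical form. Verdict: terminating. (-5)_k vanishes past k = 5, leaving a 6-term sum, computed directly. Sum: -4890481/3271752.


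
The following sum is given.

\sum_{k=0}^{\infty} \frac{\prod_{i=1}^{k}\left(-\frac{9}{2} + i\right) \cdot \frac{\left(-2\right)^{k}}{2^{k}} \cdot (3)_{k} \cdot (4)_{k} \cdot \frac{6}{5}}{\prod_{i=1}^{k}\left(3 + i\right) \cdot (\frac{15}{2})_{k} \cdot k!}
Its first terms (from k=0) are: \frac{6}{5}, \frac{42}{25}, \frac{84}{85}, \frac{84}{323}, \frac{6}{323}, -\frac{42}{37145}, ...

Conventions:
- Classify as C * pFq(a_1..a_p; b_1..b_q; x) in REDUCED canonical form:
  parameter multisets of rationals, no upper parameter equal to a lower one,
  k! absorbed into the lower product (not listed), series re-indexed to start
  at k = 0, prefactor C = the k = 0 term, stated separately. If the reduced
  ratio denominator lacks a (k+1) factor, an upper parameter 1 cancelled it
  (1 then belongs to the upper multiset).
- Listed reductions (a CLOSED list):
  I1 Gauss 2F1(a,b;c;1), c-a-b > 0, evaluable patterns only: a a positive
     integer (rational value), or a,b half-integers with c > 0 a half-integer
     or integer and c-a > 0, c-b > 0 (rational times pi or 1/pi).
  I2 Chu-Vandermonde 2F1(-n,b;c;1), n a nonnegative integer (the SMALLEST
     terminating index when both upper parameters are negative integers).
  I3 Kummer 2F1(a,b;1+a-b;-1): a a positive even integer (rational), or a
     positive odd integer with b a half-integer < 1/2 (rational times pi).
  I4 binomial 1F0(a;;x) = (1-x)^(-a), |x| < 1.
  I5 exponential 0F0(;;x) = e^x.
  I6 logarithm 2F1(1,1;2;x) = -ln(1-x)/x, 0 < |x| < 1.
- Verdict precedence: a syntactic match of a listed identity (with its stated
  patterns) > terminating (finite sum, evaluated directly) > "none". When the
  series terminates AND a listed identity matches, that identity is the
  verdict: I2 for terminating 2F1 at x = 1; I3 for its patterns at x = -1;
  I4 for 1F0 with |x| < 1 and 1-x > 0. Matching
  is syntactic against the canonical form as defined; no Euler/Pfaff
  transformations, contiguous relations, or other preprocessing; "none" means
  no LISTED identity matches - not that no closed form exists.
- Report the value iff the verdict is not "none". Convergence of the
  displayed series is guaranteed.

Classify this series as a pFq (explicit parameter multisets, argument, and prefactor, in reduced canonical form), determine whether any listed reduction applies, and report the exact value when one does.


Reduced: x = -1, 2F1, upper = {-\frac{7}{2}, 3}, lower = {\frac{15}{2}}, C = \frac{6}{5}. Verdict: Kummer (I3) fires (x = -1; c = \frac{15}{2} equals 1+a-b for upper {-\frac{7}{2}, 3}: listed pattern). Its exact value is \frac{27027}{20480} \cdot \pi.

Key observation: t_0 being \frac{6}{5}, the lower running product (C = 6/5) is a rising factorial.
Term ratio: r(k) = -1 * (k-\frac{7}{2}) (k+3) / [(k+\frac{15}{2}) (k+1)] - rational in k, leading ratio -1; with t_0 = \frac{6}{5}, classification follows.


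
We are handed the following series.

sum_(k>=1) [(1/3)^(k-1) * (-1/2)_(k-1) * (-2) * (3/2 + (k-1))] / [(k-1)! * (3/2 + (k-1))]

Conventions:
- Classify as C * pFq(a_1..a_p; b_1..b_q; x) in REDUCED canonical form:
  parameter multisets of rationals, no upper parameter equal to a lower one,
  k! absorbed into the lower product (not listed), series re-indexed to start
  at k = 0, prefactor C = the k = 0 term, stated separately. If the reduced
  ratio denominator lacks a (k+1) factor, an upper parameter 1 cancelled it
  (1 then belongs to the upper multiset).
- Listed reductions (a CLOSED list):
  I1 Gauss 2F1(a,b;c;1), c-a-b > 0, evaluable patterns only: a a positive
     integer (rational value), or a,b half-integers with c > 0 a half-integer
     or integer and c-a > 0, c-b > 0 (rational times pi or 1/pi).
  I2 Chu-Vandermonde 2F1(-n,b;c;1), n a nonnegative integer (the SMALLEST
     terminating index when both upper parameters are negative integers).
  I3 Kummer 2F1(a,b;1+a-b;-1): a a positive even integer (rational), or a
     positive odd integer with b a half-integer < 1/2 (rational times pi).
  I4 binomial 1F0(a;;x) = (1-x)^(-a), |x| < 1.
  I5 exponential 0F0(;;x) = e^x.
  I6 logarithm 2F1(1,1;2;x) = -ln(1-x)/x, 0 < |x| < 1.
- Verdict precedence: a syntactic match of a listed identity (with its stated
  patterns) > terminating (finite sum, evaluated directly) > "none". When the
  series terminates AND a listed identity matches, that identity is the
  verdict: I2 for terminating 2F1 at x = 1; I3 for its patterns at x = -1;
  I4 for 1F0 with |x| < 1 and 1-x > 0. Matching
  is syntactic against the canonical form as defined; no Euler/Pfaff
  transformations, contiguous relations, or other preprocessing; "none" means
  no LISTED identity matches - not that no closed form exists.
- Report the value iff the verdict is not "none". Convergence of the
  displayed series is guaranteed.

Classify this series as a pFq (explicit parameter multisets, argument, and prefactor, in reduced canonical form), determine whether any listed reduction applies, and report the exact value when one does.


Key observation: from the first term -2: the factor k + 3/2 cancels (top and bottom), leaving prefactor -2.
Consecutive-term ratio: r(k) = (1/3) * (k-1/2) / [(k+1)] ; factor over Q: parameters, x = (1/3), and C = -2.

This is -2 * 1F0(-1/2; -; 1/3) in reduced canonical form. Verdict at x = 1/3: the I4 binomial reduction matches (the 1F0 binomial series: exponent 1/2, x = 1/3). Its exact value is (-2) * (2/3)^(1/2).


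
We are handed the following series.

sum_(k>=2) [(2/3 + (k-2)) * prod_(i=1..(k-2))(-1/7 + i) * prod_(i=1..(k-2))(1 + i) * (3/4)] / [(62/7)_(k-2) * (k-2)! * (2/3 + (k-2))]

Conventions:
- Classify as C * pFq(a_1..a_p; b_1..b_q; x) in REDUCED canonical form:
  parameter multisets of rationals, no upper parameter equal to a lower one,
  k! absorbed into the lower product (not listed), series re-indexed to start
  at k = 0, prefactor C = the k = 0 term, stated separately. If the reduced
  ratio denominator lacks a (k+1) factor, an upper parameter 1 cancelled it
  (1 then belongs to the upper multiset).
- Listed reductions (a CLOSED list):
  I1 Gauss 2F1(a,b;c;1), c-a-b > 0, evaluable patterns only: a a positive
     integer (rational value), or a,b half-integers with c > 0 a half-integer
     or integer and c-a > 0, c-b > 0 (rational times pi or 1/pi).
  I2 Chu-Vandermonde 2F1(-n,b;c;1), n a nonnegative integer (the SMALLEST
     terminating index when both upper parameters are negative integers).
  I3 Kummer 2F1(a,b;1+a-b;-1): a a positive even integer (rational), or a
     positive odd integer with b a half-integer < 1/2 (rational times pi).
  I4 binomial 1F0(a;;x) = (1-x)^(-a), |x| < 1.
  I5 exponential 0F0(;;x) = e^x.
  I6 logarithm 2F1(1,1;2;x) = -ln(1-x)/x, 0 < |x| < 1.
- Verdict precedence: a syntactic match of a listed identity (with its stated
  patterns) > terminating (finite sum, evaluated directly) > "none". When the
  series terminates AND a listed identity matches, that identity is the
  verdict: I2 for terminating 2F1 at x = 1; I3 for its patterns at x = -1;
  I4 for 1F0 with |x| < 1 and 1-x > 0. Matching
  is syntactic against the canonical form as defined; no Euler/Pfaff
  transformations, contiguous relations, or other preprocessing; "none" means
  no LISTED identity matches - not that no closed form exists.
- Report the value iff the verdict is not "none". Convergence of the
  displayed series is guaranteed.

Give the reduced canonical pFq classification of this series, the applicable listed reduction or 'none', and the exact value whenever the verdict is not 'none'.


Structural cue: t_0 being 3/4, the running product (C = 3/4, x = 1) telescopes to a rising factorial.
Ratio: r(k) = 1 * (k+6/7) (k+2) / [(k+62/7) (k+1)] - rational in k, leading ratio 1; with t_0 = 3/4, classification follows.

Canonical form: C = 3/4 times 2F1 with upper {6/7, 2}, lower {62/7}, x = 1. Verdict at x = 1: Gauss (I1, integer-parameter pattern) matches (x = 1: the Gamma ratio telescopes since c-a-b = 6 > 0 and a = 2 in Z>0). Value: 330/343.


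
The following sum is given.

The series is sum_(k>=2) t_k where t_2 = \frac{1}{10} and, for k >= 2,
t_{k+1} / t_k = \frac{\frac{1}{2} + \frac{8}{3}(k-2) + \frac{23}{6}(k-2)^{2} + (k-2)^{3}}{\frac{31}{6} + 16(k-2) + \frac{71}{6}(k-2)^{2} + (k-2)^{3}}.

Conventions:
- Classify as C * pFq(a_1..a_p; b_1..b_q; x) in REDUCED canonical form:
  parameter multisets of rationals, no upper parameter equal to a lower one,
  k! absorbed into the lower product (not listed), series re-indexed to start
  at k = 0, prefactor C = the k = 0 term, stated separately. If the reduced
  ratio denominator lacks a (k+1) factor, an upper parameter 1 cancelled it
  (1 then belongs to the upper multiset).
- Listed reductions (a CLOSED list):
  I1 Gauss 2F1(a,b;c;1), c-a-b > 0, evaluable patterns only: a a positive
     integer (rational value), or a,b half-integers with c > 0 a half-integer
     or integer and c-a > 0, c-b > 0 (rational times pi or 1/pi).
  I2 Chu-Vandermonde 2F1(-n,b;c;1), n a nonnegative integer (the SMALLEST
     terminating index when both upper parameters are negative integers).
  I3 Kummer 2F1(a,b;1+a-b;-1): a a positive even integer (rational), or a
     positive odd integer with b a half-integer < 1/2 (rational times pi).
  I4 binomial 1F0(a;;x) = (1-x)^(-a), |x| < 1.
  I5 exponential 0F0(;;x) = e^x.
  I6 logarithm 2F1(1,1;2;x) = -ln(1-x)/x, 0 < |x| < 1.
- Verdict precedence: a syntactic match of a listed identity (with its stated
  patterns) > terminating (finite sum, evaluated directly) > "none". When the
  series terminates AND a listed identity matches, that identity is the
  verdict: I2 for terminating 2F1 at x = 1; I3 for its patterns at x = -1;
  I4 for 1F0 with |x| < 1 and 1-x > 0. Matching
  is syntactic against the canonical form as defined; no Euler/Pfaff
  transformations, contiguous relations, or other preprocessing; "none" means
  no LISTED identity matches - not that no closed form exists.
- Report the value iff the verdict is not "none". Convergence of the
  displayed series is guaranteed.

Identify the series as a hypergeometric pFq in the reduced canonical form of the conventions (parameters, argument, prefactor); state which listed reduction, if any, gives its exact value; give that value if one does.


With C = \frac{1}{10}: the canonical form is 2F1(\frac{1}{3}, 3; \frac{31}{3}; 1). Verdict: Gauss's theorem (I1) applies (x = 1: the Gamma ratio telescopes since c-a-b = 7 > 0 and a = 3 in Z>0). Its exact value is \frac{55}{486}.

Key observation: t_0 being \frac{1}{10}, the ratio is unreduced: k + 1/2 divides both sides (C = 1/10, x = 1).
Adjacent-term ratio: r(k) = 1 * (k+\frac{1}{3}) (k+3) / [(k+\frac{31}{3}) (k+1)] - rational in k, leading ratio 1; with t_0 = \frac{1}{10}, classification follows.


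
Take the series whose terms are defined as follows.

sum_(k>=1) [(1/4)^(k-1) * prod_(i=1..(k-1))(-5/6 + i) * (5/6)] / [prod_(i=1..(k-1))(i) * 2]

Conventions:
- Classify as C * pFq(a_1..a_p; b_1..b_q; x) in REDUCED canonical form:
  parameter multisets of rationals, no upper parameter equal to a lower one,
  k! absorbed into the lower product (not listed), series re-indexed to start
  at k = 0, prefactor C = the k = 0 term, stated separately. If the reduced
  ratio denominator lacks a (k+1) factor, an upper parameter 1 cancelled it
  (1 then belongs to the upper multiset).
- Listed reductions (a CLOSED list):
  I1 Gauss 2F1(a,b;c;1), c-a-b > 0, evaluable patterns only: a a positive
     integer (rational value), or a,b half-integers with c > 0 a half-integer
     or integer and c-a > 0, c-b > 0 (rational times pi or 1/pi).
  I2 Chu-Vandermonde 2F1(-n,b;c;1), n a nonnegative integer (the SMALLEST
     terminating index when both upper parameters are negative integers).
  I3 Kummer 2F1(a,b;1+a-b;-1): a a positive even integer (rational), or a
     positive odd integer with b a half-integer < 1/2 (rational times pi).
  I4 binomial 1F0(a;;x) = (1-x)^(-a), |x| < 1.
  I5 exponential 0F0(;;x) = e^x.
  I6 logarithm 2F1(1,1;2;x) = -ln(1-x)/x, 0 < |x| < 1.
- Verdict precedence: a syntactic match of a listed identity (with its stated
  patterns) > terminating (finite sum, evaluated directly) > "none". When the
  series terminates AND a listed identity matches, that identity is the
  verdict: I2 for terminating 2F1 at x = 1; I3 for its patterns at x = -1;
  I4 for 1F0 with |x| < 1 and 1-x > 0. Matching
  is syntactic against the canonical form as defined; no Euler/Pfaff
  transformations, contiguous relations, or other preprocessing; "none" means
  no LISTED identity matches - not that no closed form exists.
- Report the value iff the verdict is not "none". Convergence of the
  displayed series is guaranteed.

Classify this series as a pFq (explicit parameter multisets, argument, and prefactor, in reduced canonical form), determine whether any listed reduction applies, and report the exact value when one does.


Reduced: x = 1/4, 1F0, upper = {1/6}, lower = {-}, C = 5/12. Verdict: binomial (I4) matches (the 1F0 binomial series: exponent -1/6, x = 1/4). Sum: (5/12) * (3/4)^(-1/6).

Key observation: with t_0 = 5/12, the running product (C = 5/12, x = 1/4) telescopes to a rising factorial.
Consecutive-term ratio: r(k) = (1/4) * (k+1/6) / [(k+1)] - rational in k. x = (1/4); t_0 = 5/12; negate the roots.


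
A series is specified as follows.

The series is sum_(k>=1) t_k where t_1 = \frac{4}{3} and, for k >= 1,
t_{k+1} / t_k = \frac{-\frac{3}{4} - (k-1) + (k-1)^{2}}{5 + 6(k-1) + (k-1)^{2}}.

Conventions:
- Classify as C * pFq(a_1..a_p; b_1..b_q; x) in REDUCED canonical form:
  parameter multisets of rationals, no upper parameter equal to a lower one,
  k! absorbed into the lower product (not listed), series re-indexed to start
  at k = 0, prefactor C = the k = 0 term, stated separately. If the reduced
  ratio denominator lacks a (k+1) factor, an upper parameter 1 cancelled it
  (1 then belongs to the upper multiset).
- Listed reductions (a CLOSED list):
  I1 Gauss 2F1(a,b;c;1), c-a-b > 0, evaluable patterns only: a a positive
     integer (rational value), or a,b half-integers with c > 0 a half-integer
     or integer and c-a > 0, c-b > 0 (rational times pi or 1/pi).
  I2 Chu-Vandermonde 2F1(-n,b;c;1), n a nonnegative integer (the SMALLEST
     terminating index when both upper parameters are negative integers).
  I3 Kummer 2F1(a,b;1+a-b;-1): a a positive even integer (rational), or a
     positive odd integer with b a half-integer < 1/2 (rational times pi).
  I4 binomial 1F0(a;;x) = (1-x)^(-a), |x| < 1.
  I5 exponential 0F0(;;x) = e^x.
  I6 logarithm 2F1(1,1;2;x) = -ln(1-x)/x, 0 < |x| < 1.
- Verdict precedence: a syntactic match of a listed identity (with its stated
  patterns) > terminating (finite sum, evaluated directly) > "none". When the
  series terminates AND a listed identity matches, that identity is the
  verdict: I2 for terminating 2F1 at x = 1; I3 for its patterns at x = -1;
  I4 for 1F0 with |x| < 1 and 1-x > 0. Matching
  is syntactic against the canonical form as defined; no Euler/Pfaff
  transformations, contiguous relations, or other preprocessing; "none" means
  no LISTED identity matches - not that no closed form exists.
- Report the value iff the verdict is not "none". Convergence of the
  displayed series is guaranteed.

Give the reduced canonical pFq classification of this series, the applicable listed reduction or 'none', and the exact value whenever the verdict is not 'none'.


Prefactor \frac{4}{3}, argument 1: 2F1 with upper {-\frac{3}{2}, \frac{1}{2}} over lower {5}. Verdict (x = 1): the half-integer Gauss pattern (I1) applies (x = 1; upper {-\frac{3}{2}, \frac{1}{2}} half-integers, c = 5 in the evaluable pattern). Value: \frac{262144}{72765} / \pi.

Key observation: x = 1 and factor the ratio over Q (C = 4/3, x = 1): negated roots = parameters.
Consecutive-term ratio: r(k) = 1 * (k-\frac{3}{2}) (k+\frac{1}{2}) / [(k+5) (k+1)] - rational; roots negated = parameters, x = 1, C = \frac{4}{3}.


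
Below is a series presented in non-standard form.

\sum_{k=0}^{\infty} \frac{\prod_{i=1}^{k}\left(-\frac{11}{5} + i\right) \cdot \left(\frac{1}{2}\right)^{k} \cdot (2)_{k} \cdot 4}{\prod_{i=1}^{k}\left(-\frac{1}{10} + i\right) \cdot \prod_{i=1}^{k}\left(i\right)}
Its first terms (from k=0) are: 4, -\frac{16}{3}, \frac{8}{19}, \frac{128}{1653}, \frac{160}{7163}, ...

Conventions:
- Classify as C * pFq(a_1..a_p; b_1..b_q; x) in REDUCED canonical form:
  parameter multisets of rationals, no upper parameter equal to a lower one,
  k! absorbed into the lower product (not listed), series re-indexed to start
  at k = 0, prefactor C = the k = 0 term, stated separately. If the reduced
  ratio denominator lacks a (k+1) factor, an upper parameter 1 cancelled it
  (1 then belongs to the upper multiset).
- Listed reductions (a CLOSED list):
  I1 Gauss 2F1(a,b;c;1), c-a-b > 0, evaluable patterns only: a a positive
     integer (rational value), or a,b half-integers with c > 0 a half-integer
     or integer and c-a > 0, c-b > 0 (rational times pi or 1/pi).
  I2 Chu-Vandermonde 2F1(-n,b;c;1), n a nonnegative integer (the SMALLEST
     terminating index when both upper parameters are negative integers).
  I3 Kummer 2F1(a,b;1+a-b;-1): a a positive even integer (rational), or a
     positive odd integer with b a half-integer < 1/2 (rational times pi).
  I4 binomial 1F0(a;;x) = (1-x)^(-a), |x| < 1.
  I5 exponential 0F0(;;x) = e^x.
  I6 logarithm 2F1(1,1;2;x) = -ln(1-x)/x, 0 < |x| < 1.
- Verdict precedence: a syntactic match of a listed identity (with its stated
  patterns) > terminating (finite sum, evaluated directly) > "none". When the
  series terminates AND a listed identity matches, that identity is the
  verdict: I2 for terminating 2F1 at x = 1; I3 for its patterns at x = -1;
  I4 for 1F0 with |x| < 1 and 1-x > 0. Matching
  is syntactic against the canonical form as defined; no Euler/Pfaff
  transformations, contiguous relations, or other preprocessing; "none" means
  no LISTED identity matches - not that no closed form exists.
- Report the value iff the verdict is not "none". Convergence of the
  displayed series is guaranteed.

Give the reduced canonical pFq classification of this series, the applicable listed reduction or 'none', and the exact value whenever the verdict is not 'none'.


At argument \frac{1}{2}: a 2F1 with upper {-\frac{6}{5}, 2}, lower {\frac{9}{10}}, scaled by C = 4. Verdict: none here - no I1-I6 shape fits x = \frac{1}{2} with lower {\frac{9}{10}}.

Key observation: from the first term 4: the product of the first k integers (prefactor 4) is k!.
Step ratio: r(k) = \frac{1}{2} * (k-\frac{6}{5}) (k+2) / [(k+\frac{9}{10}) (k+1)] ; factor over Q: parameters, x = \frac{1}{2}, and C = 4.


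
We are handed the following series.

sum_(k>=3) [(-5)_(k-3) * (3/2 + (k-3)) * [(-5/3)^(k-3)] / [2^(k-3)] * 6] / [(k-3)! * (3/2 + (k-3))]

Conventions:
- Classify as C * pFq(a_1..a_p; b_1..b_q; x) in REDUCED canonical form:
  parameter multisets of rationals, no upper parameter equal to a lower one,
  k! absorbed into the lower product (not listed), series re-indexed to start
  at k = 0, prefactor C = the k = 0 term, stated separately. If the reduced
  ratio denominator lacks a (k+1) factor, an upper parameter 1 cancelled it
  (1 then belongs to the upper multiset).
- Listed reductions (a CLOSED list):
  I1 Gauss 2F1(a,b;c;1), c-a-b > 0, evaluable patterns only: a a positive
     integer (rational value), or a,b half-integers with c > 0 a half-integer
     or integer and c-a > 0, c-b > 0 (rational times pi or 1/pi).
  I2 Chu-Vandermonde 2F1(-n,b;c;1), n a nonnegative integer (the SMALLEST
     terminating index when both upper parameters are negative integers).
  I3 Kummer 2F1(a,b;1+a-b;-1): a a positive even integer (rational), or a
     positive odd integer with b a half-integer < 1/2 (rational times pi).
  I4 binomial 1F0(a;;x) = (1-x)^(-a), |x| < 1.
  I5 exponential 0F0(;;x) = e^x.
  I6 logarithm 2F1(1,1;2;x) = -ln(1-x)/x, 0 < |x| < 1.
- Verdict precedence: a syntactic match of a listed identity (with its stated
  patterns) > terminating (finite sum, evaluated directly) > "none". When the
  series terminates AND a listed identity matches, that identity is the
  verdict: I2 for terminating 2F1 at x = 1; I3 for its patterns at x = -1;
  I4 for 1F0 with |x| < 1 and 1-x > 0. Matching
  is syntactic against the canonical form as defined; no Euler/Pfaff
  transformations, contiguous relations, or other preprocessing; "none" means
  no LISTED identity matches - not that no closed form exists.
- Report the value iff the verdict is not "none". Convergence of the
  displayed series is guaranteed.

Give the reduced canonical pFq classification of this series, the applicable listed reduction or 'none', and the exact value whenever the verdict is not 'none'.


Reduced: x = -5/6, 1F0, upper = {-5}, lower = {-}, C = 6. Verdict at x = -5/6: the binomial series (I4) matches (the 1F0 binomial series: exponent 5, x = -5/6). Its exact value is 161051/1296.

Key observation: x = (-5/6) and the two k-th powers (C = 6, x = -5/6) combine into one argument.
Step ratio: r(k) = (-5/6) * (k-5) / [(k+1)] - rational in k. x = (-5/6); t_0 = 6; negate the roots.


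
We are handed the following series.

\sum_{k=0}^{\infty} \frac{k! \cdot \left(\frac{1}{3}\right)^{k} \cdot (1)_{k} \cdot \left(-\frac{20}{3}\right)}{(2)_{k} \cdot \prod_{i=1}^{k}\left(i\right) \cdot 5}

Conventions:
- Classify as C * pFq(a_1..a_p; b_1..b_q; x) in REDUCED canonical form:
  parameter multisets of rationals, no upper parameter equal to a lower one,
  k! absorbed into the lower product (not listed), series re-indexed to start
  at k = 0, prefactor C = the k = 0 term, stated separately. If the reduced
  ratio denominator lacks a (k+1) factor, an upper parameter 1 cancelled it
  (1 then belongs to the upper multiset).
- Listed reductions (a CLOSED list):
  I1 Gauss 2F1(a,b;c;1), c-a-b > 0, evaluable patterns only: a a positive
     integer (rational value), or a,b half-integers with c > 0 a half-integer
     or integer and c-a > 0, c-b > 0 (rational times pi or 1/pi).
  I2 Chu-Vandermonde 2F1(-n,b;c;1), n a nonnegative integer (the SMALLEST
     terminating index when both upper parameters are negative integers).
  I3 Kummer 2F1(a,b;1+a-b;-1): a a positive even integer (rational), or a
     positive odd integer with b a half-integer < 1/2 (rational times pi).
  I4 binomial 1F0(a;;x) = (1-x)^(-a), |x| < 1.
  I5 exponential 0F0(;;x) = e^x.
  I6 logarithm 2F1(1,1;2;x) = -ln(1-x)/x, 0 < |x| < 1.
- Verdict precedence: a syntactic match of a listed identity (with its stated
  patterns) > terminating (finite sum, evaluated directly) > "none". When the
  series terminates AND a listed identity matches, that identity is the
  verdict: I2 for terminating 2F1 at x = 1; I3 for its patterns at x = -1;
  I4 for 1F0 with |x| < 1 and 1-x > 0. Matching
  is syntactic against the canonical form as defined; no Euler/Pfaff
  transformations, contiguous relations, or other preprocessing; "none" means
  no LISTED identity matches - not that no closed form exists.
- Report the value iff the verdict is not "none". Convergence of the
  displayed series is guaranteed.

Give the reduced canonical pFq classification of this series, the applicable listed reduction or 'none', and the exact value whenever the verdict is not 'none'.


Prefactor -\frac{4}{3}, argument \frac{1}{3}: 2F1 with upper {1, 1} over lower {2}. Verdict (x = \frac{1}{3}): the logarithmic series (I6) applies (the logarithm: parameters (1,1;2), x = \frac{1}{3}). Sum: 4 \cdot \ln\left(\frac{2}{3}\right).

Key step: with t_0 = -\frac{4}{3}, the constant factors (C = -4/3, x = 1/3) combine into one prefactor.
Consecutive-term ratio: r(k) = \frac{1}{3} * (k+1) (k+1) / [(k+2) (k+1)] - rational in k, leading ratio \frac{1}{3}; with t_0 = -\frac{4}{3}, classification follows.


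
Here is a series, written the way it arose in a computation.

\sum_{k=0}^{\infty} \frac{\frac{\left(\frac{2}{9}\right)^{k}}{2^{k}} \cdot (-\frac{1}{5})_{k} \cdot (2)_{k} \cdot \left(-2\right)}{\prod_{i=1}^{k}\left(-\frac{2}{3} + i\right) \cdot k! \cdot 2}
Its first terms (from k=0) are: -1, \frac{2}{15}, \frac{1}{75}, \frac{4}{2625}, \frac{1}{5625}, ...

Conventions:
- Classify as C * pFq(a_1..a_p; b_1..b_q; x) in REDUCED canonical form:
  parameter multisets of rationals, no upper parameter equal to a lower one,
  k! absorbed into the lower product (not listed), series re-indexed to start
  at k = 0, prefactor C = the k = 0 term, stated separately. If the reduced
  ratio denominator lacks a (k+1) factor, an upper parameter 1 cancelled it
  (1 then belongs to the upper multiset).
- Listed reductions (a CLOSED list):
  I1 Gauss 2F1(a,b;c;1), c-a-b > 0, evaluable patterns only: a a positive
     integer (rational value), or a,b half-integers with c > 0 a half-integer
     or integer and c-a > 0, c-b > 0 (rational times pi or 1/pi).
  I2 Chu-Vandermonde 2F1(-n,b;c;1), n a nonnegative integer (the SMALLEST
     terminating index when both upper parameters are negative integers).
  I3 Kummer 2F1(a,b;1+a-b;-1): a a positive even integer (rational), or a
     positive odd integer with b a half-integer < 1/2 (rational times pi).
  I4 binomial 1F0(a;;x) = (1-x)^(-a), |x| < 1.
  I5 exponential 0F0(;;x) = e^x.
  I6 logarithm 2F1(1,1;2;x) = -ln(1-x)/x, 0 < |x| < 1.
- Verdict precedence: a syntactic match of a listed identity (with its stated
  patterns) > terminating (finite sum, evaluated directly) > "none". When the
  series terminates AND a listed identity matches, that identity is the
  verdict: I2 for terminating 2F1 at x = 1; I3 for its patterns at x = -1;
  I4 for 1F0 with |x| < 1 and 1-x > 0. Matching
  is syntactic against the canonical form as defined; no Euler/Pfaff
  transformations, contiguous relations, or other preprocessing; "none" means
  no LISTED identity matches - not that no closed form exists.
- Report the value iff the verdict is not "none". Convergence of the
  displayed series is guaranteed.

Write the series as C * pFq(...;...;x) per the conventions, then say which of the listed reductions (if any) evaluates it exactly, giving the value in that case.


The series (x = \frac{1}{9}) is 2F1: upper {-\frac{1}{5}, 2}, lower {\frac{1}{3}}, prefactor -1. Verdict: no listed reduction: x = \frac{1}{9} and upper {-\frac{1}{5}, 2} fail every I1-I6 pattern.

Structural cue: t_0 = -1 here, and the constant factors (C = -1) combine into one prefactor.
Ratio: r(k) = \frac{1}{9} * (k-\frac{1}{5}) (k+2) / [(k+\frac{1}{3}) (k+1)] - rational in k. x = \frac{1}{9}; t_0 = -1; negate the roots.


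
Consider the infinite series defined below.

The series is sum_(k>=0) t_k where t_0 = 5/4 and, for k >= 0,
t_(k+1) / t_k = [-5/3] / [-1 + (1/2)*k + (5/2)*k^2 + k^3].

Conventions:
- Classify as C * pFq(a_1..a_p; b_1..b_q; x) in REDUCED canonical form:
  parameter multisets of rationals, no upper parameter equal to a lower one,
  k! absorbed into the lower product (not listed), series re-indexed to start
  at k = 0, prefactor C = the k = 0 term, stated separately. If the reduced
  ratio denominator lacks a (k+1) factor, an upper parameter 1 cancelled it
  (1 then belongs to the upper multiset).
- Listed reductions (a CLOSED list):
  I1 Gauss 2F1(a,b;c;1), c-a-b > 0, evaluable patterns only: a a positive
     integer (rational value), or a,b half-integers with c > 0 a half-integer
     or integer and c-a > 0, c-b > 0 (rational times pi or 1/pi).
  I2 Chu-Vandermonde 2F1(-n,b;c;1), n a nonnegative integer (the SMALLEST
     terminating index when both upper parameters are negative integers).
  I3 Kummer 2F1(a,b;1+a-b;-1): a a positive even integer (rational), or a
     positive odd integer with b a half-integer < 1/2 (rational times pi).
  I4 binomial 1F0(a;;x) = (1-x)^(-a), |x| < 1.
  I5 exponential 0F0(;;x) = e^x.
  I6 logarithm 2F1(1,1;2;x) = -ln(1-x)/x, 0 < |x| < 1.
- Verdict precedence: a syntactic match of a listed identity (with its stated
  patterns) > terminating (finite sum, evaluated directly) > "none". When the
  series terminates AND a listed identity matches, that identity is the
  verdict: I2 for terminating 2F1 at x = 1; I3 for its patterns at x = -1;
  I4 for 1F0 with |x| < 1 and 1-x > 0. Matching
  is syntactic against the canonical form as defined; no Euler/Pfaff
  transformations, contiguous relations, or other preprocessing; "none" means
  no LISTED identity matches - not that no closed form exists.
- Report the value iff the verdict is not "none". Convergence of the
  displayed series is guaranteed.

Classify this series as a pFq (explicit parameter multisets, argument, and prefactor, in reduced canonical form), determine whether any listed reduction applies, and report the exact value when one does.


Canonical form: C = 5/4 times 0F2 with upper {-}, lower {-1/2, 2}, x = -5/3. Verdict: none. A 0F2 with upper {-} fits none of I1-I6 at x = -5/3; the sum runs forever.

Key step: with t_0 = 5/4, factor the ratio over Q (C = 5/4, x = -5/3): negated roots = parameters.
Term ratio: r(k) = (-5/3) * 1 / [(k-1/2) (k+2) (k+1)] ; factor over Q: parameters, x = (-5/3), and C = 5/4.


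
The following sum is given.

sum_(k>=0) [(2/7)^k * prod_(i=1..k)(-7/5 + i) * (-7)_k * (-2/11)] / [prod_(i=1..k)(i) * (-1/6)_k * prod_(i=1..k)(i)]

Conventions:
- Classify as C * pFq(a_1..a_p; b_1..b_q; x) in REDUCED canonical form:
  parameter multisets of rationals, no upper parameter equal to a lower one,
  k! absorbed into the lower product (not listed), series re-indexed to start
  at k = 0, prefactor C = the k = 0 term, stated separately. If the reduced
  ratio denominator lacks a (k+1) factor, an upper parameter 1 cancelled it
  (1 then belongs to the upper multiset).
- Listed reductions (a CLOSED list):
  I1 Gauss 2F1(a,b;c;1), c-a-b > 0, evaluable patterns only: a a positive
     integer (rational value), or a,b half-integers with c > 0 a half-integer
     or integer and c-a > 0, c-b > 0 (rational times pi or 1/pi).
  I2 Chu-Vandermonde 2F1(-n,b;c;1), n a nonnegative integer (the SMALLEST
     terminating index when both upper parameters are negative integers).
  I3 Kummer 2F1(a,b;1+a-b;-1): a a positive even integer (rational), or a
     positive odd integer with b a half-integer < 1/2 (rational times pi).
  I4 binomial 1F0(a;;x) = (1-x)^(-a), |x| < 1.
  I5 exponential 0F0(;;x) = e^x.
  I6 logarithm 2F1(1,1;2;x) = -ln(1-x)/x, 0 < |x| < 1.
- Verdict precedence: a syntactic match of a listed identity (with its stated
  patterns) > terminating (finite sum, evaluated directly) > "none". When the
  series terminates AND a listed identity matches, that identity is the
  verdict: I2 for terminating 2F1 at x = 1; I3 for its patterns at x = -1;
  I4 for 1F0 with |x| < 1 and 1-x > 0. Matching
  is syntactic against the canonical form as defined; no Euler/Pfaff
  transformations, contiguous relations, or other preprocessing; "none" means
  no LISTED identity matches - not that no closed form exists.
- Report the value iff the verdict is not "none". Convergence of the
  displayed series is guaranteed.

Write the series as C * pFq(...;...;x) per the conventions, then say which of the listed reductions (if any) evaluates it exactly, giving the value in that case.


With C = -2/11: the canonical form is 2F2(-7, -2/5; -1/6, 1; 2/7). Verdict: terminating - upper parameter -7 makes this a finite sum (last index 7), evaluated exactly. Exact value: 2074350601875816398/4543552678779296875.

Key observation: t_0 = -2/11 here, and the lower running product (C = -2/11, x = 2/7) is a rising factorial.
Step ratio: r(k) = (2/7) * (k-7) (k-2/5) / [(k-1/6) (k+1) (k+1)] - rational in k, leading ratio (2/7); with t_0 = -2/11, classification follows.


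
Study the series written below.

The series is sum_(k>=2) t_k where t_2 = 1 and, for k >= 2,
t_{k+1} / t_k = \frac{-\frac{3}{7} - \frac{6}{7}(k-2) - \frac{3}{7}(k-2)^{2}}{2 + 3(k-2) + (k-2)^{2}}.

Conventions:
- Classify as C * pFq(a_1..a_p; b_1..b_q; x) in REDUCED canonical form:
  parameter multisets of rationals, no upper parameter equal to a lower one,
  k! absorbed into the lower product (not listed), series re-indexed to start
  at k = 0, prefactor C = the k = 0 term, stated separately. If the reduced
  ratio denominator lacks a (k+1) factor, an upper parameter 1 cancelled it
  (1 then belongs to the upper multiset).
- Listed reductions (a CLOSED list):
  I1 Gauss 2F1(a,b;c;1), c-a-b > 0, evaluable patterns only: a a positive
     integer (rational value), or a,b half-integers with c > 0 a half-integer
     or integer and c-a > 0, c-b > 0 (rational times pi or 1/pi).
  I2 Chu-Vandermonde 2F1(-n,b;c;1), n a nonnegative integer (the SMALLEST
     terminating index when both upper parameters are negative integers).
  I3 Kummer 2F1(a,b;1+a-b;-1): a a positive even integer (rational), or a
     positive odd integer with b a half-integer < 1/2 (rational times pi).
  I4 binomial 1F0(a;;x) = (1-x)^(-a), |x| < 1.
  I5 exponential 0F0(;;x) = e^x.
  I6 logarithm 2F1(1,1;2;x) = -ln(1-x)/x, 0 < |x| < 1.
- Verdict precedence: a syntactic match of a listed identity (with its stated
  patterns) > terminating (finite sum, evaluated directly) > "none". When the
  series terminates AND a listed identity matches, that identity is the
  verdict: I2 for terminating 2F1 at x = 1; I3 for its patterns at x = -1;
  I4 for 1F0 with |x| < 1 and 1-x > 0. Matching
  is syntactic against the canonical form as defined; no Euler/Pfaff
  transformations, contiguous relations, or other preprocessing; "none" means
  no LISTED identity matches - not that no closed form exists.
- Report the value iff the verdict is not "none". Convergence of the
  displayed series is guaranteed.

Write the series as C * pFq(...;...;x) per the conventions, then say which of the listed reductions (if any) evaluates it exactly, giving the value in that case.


At argument -\frac{3}{7}: a 2F1 with upper {1, 1}, lower {2}, scaled by C = 1. Verdict at x = -\frac{3}{7}: the logarithmic series (I6) matches (the logarithm: parameters (1,1;2), x = -\frac{3}{7}). Sum: \frac{7}{3} \cdot \ln\left(\frac{10}{7}\right).

Key step: t_0 = 1 here, and roots of the ratio polynomials (C = 1) are the negated parameters.
Term ratio: r(k) = -\frac{3}{7} * (k+1) (k+1) / [(k+2) (k+1)] ; factor over Q: parameters, x = -\frac{3}{7}, and C = 1.


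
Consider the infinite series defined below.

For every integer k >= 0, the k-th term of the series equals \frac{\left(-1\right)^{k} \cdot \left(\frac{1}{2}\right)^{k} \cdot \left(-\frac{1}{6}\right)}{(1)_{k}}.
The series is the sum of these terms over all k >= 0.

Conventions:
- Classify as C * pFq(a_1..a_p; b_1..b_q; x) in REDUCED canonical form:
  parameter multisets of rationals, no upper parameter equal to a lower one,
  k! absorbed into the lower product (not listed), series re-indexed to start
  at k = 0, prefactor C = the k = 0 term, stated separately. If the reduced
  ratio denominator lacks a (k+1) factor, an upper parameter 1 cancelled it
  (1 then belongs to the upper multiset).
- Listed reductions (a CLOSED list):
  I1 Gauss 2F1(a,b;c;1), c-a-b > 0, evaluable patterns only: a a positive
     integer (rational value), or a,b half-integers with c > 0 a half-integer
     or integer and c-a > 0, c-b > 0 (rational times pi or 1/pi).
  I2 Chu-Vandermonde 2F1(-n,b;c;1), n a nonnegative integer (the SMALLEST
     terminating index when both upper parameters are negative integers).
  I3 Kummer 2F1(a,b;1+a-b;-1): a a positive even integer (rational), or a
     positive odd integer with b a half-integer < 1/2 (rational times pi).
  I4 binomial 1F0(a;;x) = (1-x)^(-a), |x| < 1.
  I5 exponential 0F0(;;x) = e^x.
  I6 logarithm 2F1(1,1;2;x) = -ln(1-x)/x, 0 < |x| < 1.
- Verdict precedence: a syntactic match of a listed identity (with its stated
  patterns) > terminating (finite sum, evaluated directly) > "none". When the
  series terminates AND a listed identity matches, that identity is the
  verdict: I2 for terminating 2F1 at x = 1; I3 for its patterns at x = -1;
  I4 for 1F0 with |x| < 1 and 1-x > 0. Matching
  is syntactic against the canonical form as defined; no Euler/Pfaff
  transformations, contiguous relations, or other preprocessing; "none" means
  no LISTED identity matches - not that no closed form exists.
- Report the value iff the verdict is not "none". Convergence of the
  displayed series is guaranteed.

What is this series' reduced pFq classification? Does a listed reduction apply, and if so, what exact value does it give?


Reduced: x = -\frac{1}{2}, 0F0, upper = {-}, lower = {-}, C = -\frac{1}{6}. Verdict: this is the exponential series (I5) (the 0F0 exponential series at x = -\frac{1}{2}). Hence: \left(-\frac{1}{6}\right) \cdot e^{-\frac{1}{2}}.

The tell: t_0 = -\frac{1}{6} here, and the (-1)^k factor (C = -1/6) folds into the argument's sign.
Consecutive-term ratio: r(k) = -\frac{1}{2} * 1 / [(k+1)] ; factor over Q: parameters, x = -\frac{1}{2}, and C = -\frac{1}{6}.


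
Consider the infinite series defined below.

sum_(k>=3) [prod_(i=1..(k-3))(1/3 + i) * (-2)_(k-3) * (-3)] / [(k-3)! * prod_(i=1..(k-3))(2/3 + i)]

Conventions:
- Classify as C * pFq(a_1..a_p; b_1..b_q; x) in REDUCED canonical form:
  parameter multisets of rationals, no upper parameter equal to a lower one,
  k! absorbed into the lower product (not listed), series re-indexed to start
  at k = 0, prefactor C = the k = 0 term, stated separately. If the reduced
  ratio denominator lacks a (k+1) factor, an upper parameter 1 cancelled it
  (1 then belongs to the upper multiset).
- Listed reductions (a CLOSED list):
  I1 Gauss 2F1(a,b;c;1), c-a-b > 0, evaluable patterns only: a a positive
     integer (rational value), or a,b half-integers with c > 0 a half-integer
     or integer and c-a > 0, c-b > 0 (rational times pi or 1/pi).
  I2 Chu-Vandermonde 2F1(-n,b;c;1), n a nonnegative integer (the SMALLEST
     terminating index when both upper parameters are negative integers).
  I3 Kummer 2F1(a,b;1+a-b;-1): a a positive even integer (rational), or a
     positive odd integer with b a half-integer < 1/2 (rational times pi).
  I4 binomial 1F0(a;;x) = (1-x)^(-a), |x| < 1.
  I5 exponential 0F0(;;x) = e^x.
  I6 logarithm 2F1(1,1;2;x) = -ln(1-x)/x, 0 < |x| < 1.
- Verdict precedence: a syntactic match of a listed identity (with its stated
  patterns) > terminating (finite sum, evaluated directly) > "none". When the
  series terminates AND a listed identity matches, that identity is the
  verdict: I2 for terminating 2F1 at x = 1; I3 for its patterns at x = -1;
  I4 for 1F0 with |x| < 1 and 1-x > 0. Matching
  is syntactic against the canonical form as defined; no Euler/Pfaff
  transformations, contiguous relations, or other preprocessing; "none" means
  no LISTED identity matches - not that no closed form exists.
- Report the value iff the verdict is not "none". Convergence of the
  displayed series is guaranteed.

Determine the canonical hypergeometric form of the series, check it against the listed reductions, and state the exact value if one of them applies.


Reduced: x = 1, 2F1, upper = {-2, 4/3}, lower = {5/3}, C = -3. Verdict: this is Vandermonde's identity (I2) (terminating 2F1 at x = 1 with n = 2, b = 4/3, c = 5/3). Exact value: -3/10.

Structural cue: t_0 being -3, the lower running product (C = -3, x = 1) is a rising factorial.
Term ratio: r(k) = 1 * (k-2) (k+4/3) / [(k+5/3) (k+1)] - rational; roots negated = parameters, x = 1, C = -3.
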